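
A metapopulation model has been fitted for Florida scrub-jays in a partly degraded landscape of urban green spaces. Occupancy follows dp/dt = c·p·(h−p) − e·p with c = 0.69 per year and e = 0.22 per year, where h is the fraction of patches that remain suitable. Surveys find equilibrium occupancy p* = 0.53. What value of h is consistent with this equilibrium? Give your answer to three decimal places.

0.849

At equilibrium c(h−p*) = e, so h = p* + e/c.
h = 0.53 + 0.22/0.69 = 0.53 + 0.3188 = 0.8488.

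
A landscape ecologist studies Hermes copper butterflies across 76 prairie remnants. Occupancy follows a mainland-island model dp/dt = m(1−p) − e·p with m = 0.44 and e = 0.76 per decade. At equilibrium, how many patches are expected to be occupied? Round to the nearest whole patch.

28

p* = m/(m+e) = 0.44/1.2000 = 0.3667.
Expected occupied patches = N × p* = 76 × 0.3667 = 27.87 ≈ 28.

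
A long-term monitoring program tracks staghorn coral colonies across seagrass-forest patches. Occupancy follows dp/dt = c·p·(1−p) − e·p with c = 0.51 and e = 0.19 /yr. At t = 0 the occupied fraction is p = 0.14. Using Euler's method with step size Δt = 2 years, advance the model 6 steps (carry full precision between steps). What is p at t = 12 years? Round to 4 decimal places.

Update rule: p ← p + [c·p·(1−p) − e·p]·Δt with Δt = 2.
  1  |  dp/dt·Δt = +0.069608  |  p_1 = 0.209608
  2  |  dp/dt·Δt = +0.089335  |  p_2 = 0.298943
  3  |  dp/dt·Δt = +0.100169  |  p_3 = 0.399112
  4  |  dp/dt·Δt = +0.092955  |  p_4 = 0.492068
  5  |  dp/dt·Δt = +0.067950  |  p_5 = 0.560018
  6  |  dp/dt·Δt = +0.038519  |  p_6 = 0.598537

0.5985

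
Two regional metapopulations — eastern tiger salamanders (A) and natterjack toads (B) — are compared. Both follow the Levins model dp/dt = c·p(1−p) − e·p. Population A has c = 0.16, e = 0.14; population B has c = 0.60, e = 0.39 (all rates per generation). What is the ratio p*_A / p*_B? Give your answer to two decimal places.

0.36

A: p*_A = 1 − 0.14/0.16 = 0.1250.
B: p*_B = 1 − 0.39/0.60 = 0.3500.
p*_A / p*_B = 0.1250/0.3500 = 0.3571.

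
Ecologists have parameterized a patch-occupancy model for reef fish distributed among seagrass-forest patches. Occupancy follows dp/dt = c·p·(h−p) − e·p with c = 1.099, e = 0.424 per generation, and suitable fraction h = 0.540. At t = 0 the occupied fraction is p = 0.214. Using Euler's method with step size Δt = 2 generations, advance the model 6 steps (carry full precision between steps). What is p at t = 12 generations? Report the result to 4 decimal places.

Update rule: p ← p + [c·p·(h−p) − e·p]·Δt with Δt = 2.
step 1: Δp = -0.02813, p = 0.18587
step 2: Δp = -0.01294, p = 0.17293
step 3: Δp = -0.00712, p = 0.16581
step 4: Δp = -0.00423, p = 0.16158
step 5: Δp = -0.00262, p = 0.15895
step 6: Δp = -0.00166, p = 0.15729

0.1573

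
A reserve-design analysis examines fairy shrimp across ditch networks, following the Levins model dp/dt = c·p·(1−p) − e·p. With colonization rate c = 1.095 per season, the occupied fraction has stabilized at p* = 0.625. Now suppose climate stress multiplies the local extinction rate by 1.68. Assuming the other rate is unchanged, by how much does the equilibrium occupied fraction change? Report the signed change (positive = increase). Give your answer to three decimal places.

Balance c(1−p*) = e gives e = 1.095×(1 − 0.62500) = 0.41063.
New p* = 1 − e/c = 1 − 0.68986/1.09500 = 0.36999.
Δp* = 0.36999 − 0.62500 = -0.25501.

-0.255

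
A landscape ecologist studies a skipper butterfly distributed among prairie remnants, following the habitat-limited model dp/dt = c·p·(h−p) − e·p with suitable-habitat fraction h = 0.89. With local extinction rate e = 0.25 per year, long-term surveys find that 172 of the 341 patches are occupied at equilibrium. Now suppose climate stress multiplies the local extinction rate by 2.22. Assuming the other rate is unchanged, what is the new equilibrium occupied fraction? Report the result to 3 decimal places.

0.034

Observed p* = 172/341 = 0.50440.
Balance c(h−p*) = e gives c = e/(0.89 − 0.50440) = 0.25/0.38560 = 0.64834.
New p* = 0.89 − e/c = 0.89 − 0.55500/0.64834 = 0.03397.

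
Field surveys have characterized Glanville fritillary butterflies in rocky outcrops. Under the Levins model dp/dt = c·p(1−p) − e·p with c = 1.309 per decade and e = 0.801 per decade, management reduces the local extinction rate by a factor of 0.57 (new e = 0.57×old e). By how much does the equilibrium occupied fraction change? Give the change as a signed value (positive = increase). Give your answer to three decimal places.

Before: p* = 1 − 0.801/1.309 = 0.3881.
After the change, c = 1.309, e = 0.45657, so p* = 1 − 0.45657/1.309 = 0.6512.
Δp* = 0.6512 − 0.3881 = +0.2631.

0.263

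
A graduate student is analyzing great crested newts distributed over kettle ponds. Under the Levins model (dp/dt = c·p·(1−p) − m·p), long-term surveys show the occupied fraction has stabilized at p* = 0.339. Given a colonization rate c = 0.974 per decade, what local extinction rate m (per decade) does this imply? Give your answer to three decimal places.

At equilibrium c(1−p*) = m.
m = 0.974 × (1 − 0.339) = 0.974 × 0.6610 = 0.6438.

0.644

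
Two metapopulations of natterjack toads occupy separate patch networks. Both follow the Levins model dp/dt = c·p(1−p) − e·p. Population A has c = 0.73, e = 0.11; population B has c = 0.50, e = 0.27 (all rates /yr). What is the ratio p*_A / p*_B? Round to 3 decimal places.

A: p*_A = 1 − 0.11/0.73 = 0.8493.
B: p*_B = 1 − 0.27/0.50 = 0.4600.
p*_A / p*_B = 0.8493/0.4600 = 1.8463.

1.846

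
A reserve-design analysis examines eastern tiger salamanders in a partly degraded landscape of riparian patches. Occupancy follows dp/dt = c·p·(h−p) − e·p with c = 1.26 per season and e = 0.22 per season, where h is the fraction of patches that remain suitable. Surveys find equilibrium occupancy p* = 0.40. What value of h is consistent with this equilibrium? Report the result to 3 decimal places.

0.575

At equilibrium c(h−p*) = e, so h = p* + e/c.
h = 0.40 + 0.22/1.26 = 0.40 + 0.1746 = 0.5746.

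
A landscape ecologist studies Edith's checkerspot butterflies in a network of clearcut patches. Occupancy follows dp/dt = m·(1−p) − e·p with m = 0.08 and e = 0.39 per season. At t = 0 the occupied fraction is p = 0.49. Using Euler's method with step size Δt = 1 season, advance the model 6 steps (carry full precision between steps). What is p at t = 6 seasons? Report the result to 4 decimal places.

0.1773

Update rule: p ← p + [m·(1−p) − e·p]·Δt with Δt = 1.
step 1: Δp = -0.15030, p = 0.33970
step 2: Δp = -0.07966, p = 0.26004
step 3: Δp = -0.04222, p = 0.21782
step 4: Δp = -0.02238, p = 0.19545
step 5: Δp = -0.01186, p = 0.18359
step 6: Δp = -0.00629, p = 0.17730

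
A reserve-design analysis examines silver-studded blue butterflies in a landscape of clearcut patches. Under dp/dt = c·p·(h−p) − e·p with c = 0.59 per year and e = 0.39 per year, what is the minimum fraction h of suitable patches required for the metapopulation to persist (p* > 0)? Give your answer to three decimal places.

0.661

p* = h − e/c is positive only when h > e/c.
h_min = e/c = 0.39/0.59 = 0.6610.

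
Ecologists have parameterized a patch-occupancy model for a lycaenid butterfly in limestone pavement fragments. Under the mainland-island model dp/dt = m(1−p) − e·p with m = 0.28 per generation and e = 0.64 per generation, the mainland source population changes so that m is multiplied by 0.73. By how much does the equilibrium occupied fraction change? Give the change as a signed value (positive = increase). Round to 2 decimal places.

Before: p* = 0.28/(0.28+0.64) = 0.3043.
After: m = 0.2044, e = 0.64; p* = 0.2044/0.8444 = 0.2421.
Δp* = 0.2421 − 0.3043 = -0.0623.

-0.06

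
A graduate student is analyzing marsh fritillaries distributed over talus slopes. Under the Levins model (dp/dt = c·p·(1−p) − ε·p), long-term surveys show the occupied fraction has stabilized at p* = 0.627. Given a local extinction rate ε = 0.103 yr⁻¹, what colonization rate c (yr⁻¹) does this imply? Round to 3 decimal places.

At equilibrium c(1−p*) = ε, so c = ε/(1−p*).
c = 0.103/(1 − 0.627) = 0.103/0.3730 = 0.2761.

0.276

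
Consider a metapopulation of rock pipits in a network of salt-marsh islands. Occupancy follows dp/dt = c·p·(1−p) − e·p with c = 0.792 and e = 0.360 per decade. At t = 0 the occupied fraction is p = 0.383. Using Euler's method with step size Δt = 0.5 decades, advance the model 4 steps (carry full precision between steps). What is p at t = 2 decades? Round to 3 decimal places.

0.467

Update rule: p ← p + [c·p·(1−p) − e·p]·Δt with Δt = 0.5.
step 1: Δp = +0.02464, p = 0.40764
step 2: Δp = +0.02225, p = 0.42989
step 3: Δp = +0.01967, p = 0.44956
step 4: Δp = +0.01707, p = 0.46663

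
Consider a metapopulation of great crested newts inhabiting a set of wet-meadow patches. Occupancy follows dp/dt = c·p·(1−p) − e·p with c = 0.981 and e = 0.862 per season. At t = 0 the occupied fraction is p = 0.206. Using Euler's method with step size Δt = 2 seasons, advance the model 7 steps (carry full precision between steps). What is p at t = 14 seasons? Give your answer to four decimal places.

0.1280

Update rule: p ← p + [c·p·(1−p) − e·p]·Δt with Δt = 2.
step 1: Δp = -0.03423, p = 0.17177
step 2: Δp = -0.01701, p = 0.15476
step 3: Δp = -0.01016, p = 0.14460
step 4: Δp = -0.00661, p = 0.13799
step 5: Δp = -0.00452, p = 0.13347
step 6: Δp = -0.00319, p = 0.13029
step 7: Δp = -0.00230, p = 0.12799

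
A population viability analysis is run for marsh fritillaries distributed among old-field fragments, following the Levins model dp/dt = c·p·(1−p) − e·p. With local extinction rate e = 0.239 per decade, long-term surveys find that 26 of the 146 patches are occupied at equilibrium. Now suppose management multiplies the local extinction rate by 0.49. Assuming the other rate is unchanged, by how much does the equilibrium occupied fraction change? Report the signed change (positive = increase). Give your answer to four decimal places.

Observed p* = 26/146 = 0.17808.
Balance c(1−p*) = e gives c = e/(1 − 0.17808) = 0.239/0.82192 = 0.29078.
New p* = 1 − e/c = 1 − 0.11711/0.29078 = 0.59726.
Δp* = 0.59726 − 0.17808 = +0.41918.

0.4192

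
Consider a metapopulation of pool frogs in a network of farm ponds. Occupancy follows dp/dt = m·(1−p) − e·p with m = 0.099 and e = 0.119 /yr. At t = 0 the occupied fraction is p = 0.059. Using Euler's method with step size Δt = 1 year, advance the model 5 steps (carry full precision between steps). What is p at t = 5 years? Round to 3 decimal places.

0.339

Update rule: p ← p + [m·(1−p) − e·p]·Δt with Δt = 1.
step 1: Δp = +0.08614, p = 0.14514
step 2: Δp = +0.06736, p = 0.21250
step 3: Δp = +0.05268, p = 0.26517
step 4: Δp = +0.04119, p = 0.30637
step 5: Δp = +0.03221, p = 0.33858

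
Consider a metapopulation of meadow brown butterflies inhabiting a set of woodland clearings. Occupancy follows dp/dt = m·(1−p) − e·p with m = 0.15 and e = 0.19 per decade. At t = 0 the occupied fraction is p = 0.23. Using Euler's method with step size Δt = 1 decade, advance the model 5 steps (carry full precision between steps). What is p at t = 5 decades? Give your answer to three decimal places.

0.415

Update rule: p ← p + [m·(1−p) − e·p]·Δt with Δt = 1.
t = 1: p = 0.23000 + (+0.07180) = 0.30180
t = 2: p = 0.30180 + (+0.04739) = 0.34919
t = 3: p = 0.34919 + (+0.03128) = 0.38046
t = 4: p = 0.38046 + (+0.02064) = 0.40111
t = 5: p = 0.40111 + (+0.01362) = 0.41473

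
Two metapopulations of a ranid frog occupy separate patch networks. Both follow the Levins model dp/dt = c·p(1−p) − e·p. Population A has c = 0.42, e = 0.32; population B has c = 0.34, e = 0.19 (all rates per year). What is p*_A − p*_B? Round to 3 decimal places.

A: p*_A = 1 − 0.32/0.42 = 0.2381.
B: p*_B = 1 − 0.19/0.34 = 0.4412.
p*_A − p*_B = 0.2381 − 0.4412 = -0.2031.

-0.203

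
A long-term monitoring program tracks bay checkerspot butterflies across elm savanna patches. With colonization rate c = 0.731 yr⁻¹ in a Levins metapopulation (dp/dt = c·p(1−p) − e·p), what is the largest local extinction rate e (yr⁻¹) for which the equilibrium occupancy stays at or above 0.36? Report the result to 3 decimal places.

1 − e/c ≥ 0.36 ⇒ e ≤ c(1 − 0.36) = 0.731 × 0.6400.
e_max = 0.4678.

0.468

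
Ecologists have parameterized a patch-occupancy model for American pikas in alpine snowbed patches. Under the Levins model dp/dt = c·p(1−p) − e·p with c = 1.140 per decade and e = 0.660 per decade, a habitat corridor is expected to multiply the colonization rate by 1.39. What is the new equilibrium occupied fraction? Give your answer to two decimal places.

Before: p* = 1 − 0.660/1.140 = 0.4211.
After the change, c = 1.5846, e = 0.66, so p* = 1 − 0.66/1.5846 = 0.5835.

0.58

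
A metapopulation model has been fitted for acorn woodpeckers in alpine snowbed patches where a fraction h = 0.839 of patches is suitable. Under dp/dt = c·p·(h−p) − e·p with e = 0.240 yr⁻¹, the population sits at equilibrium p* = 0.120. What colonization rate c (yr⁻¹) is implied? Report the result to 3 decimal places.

At equilibrium c(h−p*) = e, so c = e/(h−p*).
c = 0.240/(0.839 − 0.120) = 0.240/0.7190 = 0.3338.

0.334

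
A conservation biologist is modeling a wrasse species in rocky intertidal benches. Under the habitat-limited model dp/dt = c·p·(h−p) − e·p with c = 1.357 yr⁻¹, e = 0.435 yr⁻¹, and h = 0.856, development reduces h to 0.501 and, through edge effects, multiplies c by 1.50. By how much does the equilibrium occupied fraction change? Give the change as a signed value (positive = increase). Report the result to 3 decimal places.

Before: p* = h − e/c = 0.856 − 0.435/1.357 = 0.856 − 0.3206 = 0.5354.
After: c = 2.0355, e = 0.435, h = 0.501; p* = 0.501 − 0.435/2.0355 = 0.2873.
Δp* = 0.2873 − 0.5354 = -0.2481.

-0.248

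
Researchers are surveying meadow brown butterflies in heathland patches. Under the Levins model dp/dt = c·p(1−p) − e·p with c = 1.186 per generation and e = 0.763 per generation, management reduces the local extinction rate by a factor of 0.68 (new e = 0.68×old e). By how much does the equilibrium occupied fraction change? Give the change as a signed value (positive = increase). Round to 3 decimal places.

Before: p* = 1 − 0.763/1.186 = 0.3567.
After the change, c = 1.186, e = 0.51884, so p* = 1 − 0.51884/1.186 = 0.5625.
Δp* = 0.5625 − 0.3567 = +0.2059.

0.206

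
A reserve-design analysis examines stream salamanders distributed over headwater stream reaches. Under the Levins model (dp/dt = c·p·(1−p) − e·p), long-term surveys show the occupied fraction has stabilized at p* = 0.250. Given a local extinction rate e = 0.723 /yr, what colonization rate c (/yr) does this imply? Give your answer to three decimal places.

0.964

At equilibrium c(1−p*) = e, so c = e/(1−p*).
c = 0.723/(1 − 0.250) = 0.723/0.7500 = 0.9640.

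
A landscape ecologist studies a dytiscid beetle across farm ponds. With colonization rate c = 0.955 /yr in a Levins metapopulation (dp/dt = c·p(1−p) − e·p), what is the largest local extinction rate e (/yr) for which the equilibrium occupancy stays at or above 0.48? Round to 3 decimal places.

1 − e/c ≥ 0.48 ⇒ e ≤ c(1 − 0.48) = 0.955 × 0.5200.
e_max = 0.4966.

0.497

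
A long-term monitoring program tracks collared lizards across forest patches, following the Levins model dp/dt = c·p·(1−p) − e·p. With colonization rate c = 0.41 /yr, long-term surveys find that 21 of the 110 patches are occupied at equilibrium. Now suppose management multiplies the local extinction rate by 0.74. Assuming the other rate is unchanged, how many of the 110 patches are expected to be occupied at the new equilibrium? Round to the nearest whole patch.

Observed p* = 21/110 = 0.19091.
Balance c(1−p*) = e gives e = 0.41×(1 − 0.19091) = 0.33173.
New p* = 1 − e/c = 1 − 0.24548/0.41000 = 0.40127.
Expected occupied = 110 × 0.40127 = 44.14 ≈ 44.

44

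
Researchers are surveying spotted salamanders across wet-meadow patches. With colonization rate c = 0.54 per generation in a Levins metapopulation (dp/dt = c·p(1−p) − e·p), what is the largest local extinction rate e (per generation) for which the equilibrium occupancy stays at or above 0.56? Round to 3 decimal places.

1 − e/c ≥ 0.56 ⇒ e ≤ c(1 − 0.56) = 0.54 × 0.4400.
e_max = 0.2376.

0.238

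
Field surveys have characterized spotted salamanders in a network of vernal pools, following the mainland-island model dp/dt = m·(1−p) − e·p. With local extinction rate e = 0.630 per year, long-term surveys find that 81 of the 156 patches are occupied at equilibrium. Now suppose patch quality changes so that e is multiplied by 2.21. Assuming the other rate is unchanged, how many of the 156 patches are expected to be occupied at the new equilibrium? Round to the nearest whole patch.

Observed p* = 81/156 = 0.51923.
Balance m(1−p*) = e·p* gives m = e·p*/(1−p*) = 0.630×0.51923/0.48077 = 0.68040.
New p* = m/(m+e) = 0.68040/(0.68040+1.39230) = 0.32827.
Expected occupied = 156 × 0.32827 = 51.21 ≈ 51.

51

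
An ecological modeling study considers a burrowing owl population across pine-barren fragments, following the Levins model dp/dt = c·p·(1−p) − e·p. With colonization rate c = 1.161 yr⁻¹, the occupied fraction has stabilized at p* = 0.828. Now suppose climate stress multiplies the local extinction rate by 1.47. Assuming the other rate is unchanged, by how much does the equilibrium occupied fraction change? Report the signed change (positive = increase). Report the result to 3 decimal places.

Balance c(1−p*) = e gives e = 1.161×(1 − 0.82800) = 0.19969.
New p* = 1 − e/c = 1 − 0.29354/1.16100 = 0.74717.
Δp* = 0.74717 − 0.82800 = -0.08083.

-0.081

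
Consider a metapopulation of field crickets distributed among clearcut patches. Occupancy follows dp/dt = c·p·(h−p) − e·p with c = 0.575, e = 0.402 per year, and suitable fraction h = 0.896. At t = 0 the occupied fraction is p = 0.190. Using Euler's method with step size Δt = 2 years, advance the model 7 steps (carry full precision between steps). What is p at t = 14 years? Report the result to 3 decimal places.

0.196

Update rule: p ← p + [c·p·(h−p) − e·p]·Δt with Δt = 2.
  1  |  dp/dt·Δt = +0.001501  |  p_1 = 0.191501
  2  |  dp/dt·Δt = +0.001182  |  p_2 = 0.192683
  3  |  dp/dt·Δt = +0.000928  |  p_3 = 0.193611
  4  |  dp/dt·Δt = +0.000726  |  p_4 = 0.194336
  5  |  dp/dt·Δt = +0.000566  |  p_5 = 0.194903
  6  |  dp/dt·Δt = +0.000441  |  p_6 = 0.195343
  7  |  dp/dt·Δt = +0.000343  |  p_7 = 0.195686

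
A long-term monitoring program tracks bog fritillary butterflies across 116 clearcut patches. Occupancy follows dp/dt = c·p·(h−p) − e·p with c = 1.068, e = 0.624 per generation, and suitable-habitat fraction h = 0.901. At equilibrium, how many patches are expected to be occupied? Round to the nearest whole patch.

p* = h − e/c = 0.901 − 0.5843 = 0.3167.
Expected occupied patches = N × p* = 116 × 0.3167 = 36.74 ≈ 37.

37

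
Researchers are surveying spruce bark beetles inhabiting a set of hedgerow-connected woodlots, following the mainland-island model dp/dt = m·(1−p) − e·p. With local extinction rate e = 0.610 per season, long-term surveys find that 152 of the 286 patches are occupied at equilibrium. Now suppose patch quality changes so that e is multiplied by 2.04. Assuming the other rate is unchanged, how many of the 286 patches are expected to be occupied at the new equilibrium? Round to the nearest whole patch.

Observed p* = 152/286 = 0.53147.
Balance m(1−p*) = e·p* gives m = e·p*/(1−p*) = 0.610×0.53147/0.46853 = 0.69194.
New p* = m/(m+e) = 0.69194/(0.69194+1.24440) = 0.35734.
Expected occupied = 286 × 0.35734 = 102.20 ≈ 102.

102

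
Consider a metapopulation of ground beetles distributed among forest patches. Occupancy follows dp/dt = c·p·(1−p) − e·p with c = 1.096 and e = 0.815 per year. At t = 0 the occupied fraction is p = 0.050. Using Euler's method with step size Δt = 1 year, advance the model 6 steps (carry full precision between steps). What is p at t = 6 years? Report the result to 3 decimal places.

Update rule: p ← p + [c·p·(1−p) − e·p]·Δt with Δt = 1.
t = 1: p = 0.05000 + (+0.01131) = 0.06131
t = 2: p = 0.06131 + (+0.01311) = 0.07442
t = 3: p = 0.07442 + (+0.01484) = 0.08926
t = 4: p = 0.08926 + (+0.01635) = 0.10561
t = 5: p = 0.10561 + (+0.01745) = 0.12306
t = 6: p = 0.12306 + (+0.01798) = 0.14104

0.141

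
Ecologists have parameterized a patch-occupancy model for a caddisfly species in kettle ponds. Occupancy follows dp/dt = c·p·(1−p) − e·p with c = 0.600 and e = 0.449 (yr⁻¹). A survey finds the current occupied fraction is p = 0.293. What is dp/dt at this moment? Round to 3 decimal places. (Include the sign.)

Colonization term: c·p·(1−p) = 0.600×0.293×0.7070 = 0.12429.
Extinction term: e·p = 0.13156.
dp/dt = 0.12429 − 0.13156 = -0.00727.

-0.007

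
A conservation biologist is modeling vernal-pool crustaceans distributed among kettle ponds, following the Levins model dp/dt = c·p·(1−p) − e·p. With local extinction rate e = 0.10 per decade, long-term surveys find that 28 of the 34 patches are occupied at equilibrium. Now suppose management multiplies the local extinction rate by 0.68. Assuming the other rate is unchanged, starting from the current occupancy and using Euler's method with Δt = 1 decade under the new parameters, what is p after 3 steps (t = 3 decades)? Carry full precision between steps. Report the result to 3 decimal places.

Observed p* = 28/34 = 0.82353.
Balance c(1−p*) = e gives c = e/(1 − 0.82353) = 0.10/0.17647 = 0.56667.
Starting from p₀ = 0.82353; update p ← p + (dp/dt)·Δt with the new parameters.
p: 0.82353 → 0.84988  (Δp = +0.02635)
p: 0.84988 → 0.86439  (Δp = +0.01450)
p: 0.86439 → 0.87203  (Δp = +0.00765)

0.872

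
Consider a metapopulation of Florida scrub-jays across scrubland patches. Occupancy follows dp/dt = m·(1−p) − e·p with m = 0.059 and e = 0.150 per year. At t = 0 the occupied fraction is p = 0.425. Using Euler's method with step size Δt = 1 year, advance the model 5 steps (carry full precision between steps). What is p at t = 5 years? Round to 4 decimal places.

0.3265

Update rule: p ← p + [m·(1−p) − e·p]·Δt with Δt = 1.
p: 0.42500 → 0.39517  (Δp = -0.02983)
p: 0.39517 → 0.37158  (Δp = -0.02359)
p: 0.37158 → 0.35292  (Δp = -0.01866)
p: 0.35292 → 0.33816  (Δp = -0.01476)
p: 0.33816 → 0.32649  (Δp = -0.01168)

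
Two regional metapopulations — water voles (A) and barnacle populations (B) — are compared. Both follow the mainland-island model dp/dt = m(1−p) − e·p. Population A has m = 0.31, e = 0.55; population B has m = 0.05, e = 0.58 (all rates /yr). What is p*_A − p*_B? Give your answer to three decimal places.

0.281

A: p*_A = m/(m+e) = 0.31/0.8600 = 0.3605.
B: p*_B = 0.05/0.6300 = 0.0794.
p*_A − p*_B = 0.3605 − 0.0794 = 0.2811.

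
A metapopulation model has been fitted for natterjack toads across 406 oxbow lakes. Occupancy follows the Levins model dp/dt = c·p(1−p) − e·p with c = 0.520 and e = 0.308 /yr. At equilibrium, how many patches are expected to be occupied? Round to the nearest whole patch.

p* = 1 − e/c = 1 − 0.308/0.520 = 0.4077.
Expected occupied patches = N × p* = 406 × 0.4077 = 165.52 ≈ 166.

166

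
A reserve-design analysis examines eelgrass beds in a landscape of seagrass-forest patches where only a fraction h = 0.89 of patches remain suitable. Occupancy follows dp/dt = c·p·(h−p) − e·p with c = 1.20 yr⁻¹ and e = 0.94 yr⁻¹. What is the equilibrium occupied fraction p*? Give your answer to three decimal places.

0.107

Setting dp/dt = 0 and dividing by p* gives c·(h−p*) = e.
So p* = h − e/c = 0.89 − 0.94/1.20 = 0.89 − 0.7833 = 0.1067.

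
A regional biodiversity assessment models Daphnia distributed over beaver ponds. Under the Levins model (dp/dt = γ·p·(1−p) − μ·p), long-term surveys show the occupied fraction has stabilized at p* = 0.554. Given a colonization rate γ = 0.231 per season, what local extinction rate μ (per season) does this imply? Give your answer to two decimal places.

At equilibrium γ(1−p*) = μ.
μ = 0.231 × (1 − 0.554) = 0.231 × 0.4460 = 0.1030.

0.10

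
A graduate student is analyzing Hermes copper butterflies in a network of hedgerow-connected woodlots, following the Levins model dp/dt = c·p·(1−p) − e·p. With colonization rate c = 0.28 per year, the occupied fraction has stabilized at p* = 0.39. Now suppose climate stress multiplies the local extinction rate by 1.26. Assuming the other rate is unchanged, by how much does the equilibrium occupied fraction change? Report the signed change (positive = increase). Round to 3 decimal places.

-0.159

Balance c(1−p*) = e gives e = 0.28×(1 − 0.39000) = 0.17080.
New p* = 1 − e/c = 1 − 0.21521/0.28000 = 0.23139.
Δp* = 0.23139 − 0.39000 = -0.15861.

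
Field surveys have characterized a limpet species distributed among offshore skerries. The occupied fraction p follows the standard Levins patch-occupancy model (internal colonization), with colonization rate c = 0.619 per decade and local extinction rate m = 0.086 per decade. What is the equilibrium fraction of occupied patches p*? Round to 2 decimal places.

0.86

Setting dp/dt = 0 and dividing through by p* gives c·(1−p*) = m.
So p* = 1 − m/c = 1 − 0.086/0.619 = 1 − 0.1389 = 0.8611.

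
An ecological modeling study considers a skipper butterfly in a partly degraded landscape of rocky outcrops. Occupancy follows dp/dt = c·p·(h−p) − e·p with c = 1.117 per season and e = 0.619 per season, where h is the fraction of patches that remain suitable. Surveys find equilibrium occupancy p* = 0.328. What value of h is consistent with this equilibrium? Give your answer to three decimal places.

0.882

At equilibrium c(h−p*) = e, so h = p* + e/c.
h = 0.328 + 0.619/1.117 = 0.328 + 0.5542 = 0.8822.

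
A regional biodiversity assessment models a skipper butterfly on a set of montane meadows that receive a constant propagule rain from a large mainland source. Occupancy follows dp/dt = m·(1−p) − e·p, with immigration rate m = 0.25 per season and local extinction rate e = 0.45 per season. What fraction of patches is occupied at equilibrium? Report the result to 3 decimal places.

0.357

At equilibrium the propagule rain into empty patches balances local extinction: m(1−p*) = e·p*.
p* = m/(m+e) = 0.25/(0.25+0.45) = 0.25/0.7000 = 0.3571.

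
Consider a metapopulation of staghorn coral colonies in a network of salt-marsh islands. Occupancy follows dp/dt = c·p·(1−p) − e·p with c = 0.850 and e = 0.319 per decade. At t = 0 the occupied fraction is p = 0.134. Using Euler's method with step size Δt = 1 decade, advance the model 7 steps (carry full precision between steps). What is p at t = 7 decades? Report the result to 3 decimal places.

Update rule: p ← p + [c·p·(1−p) − e·p]·Δt with Δt = 1.
  1  |  dp/dt·Δt = +0.055891  |  p_1 = 0.189891
  2  |  dp/dt·Δt = +0.070182  |  p_2 = 0.260074
  3  |  dp/dt·Δt = +0.080607  |  p_3 = 0.340680
  4  |  dp/dt·Δt = +0.082248  |  p_4 = 0.422928
  5  |  dp/dt·Δt = +0.072537  |  p_5 = 0.495465
  6  |  dp/dt·Δt = +0.054429  |  p_6 = 0.549894
  7  |  dp/dt·Δt = +0.034968  |  p_7 = 0.584862

0.585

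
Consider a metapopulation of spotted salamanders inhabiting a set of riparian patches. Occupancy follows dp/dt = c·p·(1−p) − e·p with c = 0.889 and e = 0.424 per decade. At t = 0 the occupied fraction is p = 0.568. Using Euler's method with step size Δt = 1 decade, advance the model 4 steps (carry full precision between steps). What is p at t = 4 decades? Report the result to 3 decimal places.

Update rule: p ← p + [c·p·(1−p) − e·p]·Δt with Δt = 1.
  1  |  dp/dt·Δt = -0.022693  |  p_1 = 0.545307
  2  |  dp/dt·Δt = -0.010785  |  p_2 = 0.534522
  3  |  dp/dt·Δt = -0.005447  |  p_3 = 0.529075
  4  |  dp/dt·Δt = -0.002829  |  p_4 = 0.526246

0.526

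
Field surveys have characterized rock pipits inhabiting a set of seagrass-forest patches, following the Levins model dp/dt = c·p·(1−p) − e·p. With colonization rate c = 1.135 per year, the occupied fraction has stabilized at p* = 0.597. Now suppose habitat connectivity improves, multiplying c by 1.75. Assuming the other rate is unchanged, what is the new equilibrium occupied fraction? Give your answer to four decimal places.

0.7697

Balance c(1−p*) = e gives e = 1.135×(1 − 0.59700) = 0.45741.
New p* = 1 − e/c = 1 − 0.45741/1.98625 = 0.76971.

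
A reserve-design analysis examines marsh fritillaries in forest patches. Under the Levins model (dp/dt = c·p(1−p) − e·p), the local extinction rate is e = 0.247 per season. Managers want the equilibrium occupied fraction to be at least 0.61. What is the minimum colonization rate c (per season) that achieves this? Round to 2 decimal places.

p* = 1 − e/c ≥ 0.61 requires e/c ≤ 0.3900, i.e. c ≥ e/0.3900.
c_min = 0.247/0.3900 = 0.6333.

0.63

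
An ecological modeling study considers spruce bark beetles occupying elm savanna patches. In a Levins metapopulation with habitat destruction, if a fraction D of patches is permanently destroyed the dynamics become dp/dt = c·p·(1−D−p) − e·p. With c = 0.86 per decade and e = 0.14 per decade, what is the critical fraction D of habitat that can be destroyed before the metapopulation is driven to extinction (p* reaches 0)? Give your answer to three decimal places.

The nontrivial equilibrium is p* = (1−D) − e/c; extinction occurs when this hits zero.
So D_crit = 1 − e/c = 1 − 0.14/0.86 = 1 − 0.1628 = 0.8372.
This equals the undisturbed p*, a classic result of Lande's extension.

0.837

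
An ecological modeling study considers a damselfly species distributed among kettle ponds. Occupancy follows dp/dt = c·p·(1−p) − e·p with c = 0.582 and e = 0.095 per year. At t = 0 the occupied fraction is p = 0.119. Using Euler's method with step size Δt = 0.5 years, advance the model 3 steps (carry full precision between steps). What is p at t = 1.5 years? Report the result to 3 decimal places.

0.206

Update rule: p ← p + [c·p·(1−p) − e·p]·Δt with Δt = 0.5.
p: 0.11900 → 0.14386  (Δp = +0.02486)
p: 0.14386 → 0.17286  (Δp = +0.02901)
p: 0.17286 → 0.20626  (Δp = +0.03340)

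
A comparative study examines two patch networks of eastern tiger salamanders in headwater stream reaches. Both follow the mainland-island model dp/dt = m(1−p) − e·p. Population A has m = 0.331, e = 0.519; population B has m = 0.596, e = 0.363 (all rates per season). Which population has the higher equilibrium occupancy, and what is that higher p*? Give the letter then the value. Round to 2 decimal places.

A: p*_A = m/(m+e) = 0.331/0.8500 = 0.3894.
B: p*_B = 0.596/0.9590 = 0.6215.
B is higher at 0.6215.

B, 0.62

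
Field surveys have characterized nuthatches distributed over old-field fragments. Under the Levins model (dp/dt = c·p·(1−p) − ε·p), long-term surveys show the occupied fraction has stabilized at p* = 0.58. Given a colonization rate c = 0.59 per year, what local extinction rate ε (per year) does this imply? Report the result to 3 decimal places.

0.248

At equilibrium c(1−p*) = ε.
ε = 0.59 × (1 − 0.58) = 0.59 × 0.4200 = 0.2478.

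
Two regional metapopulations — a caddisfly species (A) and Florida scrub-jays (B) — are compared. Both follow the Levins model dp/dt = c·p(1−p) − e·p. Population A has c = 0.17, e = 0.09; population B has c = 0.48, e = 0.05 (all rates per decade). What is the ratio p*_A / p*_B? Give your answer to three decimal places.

A: p*_A = 1 − 0.09/0.17 = 0.4706.
B: p*_B = 1 − 0.05/0.48 = 0.8958.
p*_A / p*_B = 0.4706/0.8958 = 0.5253.

0.525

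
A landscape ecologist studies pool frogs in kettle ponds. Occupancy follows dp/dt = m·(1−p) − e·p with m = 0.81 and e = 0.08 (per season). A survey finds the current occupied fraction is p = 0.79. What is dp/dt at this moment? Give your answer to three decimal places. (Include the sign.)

0.107

Colonization term: m·(1−p) = 0.81×0.2100 = 0.17010.
Extinction term: e·p = 0.06320.
dp/dt = 0.17010 − 0.06320 = 0.10690.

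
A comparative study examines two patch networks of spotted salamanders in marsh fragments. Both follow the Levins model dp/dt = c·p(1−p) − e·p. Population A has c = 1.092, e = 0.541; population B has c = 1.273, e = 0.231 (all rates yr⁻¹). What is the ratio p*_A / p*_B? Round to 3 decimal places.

A: p*_A = 1 − 0.541/1.092 = 0.5046.
B: p*_B = 1 − 0.231/1.273 = 0.8185.
p*_A / p*_B = 0.5046/0.8185 = 0.6164.

0.616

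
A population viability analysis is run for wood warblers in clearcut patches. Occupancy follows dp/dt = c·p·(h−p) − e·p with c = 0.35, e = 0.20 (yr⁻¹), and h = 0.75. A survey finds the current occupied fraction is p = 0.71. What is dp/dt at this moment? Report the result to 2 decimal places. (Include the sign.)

Colonization term: c·p·(h−p) = 0.35×0.71×0.0400 = 0.00994.
Extinction term: e·p = 0.14200.
dp/dt = 0.00994 − 0.14200 = -0.13206.

-0.13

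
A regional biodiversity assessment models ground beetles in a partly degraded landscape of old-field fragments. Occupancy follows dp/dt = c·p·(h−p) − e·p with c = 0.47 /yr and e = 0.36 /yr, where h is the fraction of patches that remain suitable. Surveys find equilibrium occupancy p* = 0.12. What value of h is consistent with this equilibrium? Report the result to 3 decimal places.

At equilibrium c(h−p*) = e, so h = p* + e/c.
h = 0.12 + 0.36/0.47 = 0.12 + 0.7660 = 0.8860.

0.886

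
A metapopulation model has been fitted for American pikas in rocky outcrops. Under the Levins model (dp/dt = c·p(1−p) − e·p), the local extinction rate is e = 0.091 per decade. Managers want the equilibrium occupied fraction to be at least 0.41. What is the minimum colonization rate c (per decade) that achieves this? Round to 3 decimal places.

0.154

p* = 1 − e/c ≥ 0.41 requires e/c ≤ 0.5900, i.e. c ≥ e/0.5900.
c_min = 0.091/0.5900 = 0.1542.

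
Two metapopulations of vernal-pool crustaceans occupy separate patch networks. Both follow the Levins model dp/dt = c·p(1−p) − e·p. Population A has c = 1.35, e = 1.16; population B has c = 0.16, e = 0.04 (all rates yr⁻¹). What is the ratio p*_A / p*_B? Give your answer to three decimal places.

0.188

A: p*_A = 1 − 1.16/1.35 = 0.1407.
B: p*_B = 1 − 0.04/0.16 = 0.7500.
p*_A / p*_B = 0.1407/0.7500 = 0.1877.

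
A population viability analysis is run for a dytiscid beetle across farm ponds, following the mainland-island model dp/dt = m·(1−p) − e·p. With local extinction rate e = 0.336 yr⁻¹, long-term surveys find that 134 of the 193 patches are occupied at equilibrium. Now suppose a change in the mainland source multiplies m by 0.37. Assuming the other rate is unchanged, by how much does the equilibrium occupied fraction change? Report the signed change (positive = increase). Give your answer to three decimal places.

-0.238

Observed p* = 134/193 = 0.69430.
Balance m(1−p*) = e·p* gives m = e·p*/(1−p*) = 0.336×0.69430/0.30570 = 0.76312.
New p* = m/(m+e) = 0.28235/(0.28235+0.33600) = 0.45662.
Δp* = 0.45662 − 0.69430 = -0.23768.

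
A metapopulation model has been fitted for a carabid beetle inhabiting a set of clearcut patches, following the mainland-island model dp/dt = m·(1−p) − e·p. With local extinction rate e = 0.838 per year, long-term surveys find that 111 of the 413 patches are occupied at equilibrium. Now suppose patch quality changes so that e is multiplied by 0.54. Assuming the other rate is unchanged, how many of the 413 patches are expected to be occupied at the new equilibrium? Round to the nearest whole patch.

167

Observed p* = 111/413 = 0.26877.
Balance m(1−p*) = e·p* gives m = e·p*/(1−p*) = 0.838×0.26877/0.73123 = 0.30801.
New p* = m/(m+e) = 0.30801/(0.30801+0.45252) = 0.40499.
Expected occupied = 413 × 0.40499 = 167.26 ≈ 167.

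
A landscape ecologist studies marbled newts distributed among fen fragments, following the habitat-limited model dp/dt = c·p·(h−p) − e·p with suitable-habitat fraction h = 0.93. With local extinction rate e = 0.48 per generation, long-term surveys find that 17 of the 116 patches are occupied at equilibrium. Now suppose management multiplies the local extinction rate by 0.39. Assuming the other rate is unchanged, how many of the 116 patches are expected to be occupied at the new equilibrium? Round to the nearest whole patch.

72

Observed p* = 17/116 = 0.14655.
Balance c(h−p*) = e gives c = e/(0.93 − 0.14655) = 0.48/0.78345 = 0.61267.
New p* = 0.93 − e/c = 0.93 − 0.18720/0.61267 = 0.62445.
Expected occupied = 116 × 0.62445 = 72.44 ≈ 72.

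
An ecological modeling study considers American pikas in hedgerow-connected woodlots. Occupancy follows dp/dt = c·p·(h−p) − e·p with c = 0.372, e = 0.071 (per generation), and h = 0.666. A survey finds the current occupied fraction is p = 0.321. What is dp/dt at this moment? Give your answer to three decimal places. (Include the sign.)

0.018

Colonization term: c·p·(h−p) = 0.372×0.321×0.3450 = 0.04120.
Extinction term: e·p = 0.02279.
dp/dt = 0.04120 − 0.02279 = 0.01841.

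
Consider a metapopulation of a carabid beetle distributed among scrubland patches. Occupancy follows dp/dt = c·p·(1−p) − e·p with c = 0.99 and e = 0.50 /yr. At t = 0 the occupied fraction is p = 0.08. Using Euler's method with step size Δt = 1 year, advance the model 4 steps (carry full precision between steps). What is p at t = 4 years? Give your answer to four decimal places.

Update rule: p ← p + [c·p·(1−p) − e·p]·Δt with Δt = 1.
step 1: Δp = +0.03286, p = 0.11286
step 2: Δp = +0.04269, p = 0.15556
step 3: Δp = +0.05227, p = 0.20782
step 4: Δp = +0.05907, p = 0.26690

0.2669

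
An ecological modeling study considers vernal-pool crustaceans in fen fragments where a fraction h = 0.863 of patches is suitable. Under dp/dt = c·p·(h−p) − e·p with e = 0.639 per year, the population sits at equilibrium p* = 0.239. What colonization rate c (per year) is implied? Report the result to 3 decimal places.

1.024

At equilibrium c(h−p*) = e, so c = e/(h−p*).
c = 0.639/(0.863 − 0.239) = 0.639/0.6240 = 1.0240.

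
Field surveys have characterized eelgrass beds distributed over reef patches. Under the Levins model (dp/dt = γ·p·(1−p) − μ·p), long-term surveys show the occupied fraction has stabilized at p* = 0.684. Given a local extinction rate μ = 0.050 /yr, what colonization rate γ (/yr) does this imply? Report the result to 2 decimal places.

At equilibrium γ(1−p*) = μ, so γ = μ/(1−p*).
γ = 0.050/(1 − 0.684) = 0.050/0.3160 = 0.1582.

0.16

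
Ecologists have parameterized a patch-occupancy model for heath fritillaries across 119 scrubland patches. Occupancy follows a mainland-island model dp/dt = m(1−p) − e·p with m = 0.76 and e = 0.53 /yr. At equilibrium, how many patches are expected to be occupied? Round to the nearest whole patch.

70

p* = m/(m+e) = 0.76/1.2900 = 0.5891.
Expected occupied patches = N × p* = 119 × 0.5891 = 70.11 ≈ 70.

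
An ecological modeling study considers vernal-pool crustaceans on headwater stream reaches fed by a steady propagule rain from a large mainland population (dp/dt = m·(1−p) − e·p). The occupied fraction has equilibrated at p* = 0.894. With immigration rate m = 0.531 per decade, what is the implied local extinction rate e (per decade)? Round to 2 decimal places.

0.06

At equilibrium m(1−p*) = e·p*, so e = m(1−p*)/p*.
e = 0.531 × 0.1060 / 0.894 = 0.0630.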